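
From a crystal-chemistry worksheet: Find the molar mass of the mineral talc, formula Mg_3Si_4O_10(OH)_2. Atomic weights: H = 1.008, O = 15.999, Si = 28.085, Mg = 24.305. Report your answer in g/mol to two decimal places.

M = 3·24.305 + 4·28.085 + 12·15.999 + 2·1.008

379.26 g/mol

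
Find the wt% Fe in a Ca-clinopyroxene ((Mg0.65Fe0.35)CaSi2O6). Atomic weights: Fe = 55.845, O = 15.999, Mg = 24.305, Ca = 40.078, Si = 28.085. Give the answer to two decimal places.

Formula mass = 0.65·24.305 + 0.35·55.845 + 1·40.078 + 2·28.085 + 6·15.999 = 227.586 g/mol, of which 19.546 g is Fe.
So Fe makes up 19.546/227.586 = 0.0859 of the mass, i.e. 8.59%.

8.59 wt%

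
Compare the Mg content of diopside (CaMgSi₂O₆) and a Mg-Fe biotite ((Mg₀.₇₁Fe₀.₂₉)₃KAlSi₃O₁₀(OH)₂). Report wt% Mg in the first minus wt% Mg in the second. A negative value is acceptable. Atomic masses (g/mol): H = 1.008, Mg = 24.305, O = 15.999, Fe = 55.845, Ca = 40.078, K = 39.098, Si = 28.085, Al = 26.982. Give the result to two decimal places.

-0.42 percentage points

M(CaMgSi₂O₆) = 216.547 g/mol, so wt% Mg = 24.305/216.547 × 100 = 11.22%.
M((Mg₀.₇₁Fe₀.₂₉)₃KAlSi₃O₁₀(OH)₂) = 444.694 g/mol, so wt% Mg = 51.770/444.694 × 100 = 11.64%.
11.22 − 11.64 = -0.42 pp.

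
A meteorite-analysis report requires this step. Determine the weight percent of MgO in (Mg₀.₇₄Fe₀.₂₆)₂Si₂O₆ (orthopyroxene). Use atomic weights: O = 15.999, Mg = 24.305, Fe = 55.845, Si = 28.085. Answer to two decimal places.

27.47 wt%

M((Mg₀.₇₄Fe₀.₂₆)₂Si₂O₆) = 217.175 g/mol; M(MgO) = 40.304 g/mol.
Moles MgO per formula unit = 1.48 Mg ÷ 1 = 1.4800.
MgO fraction = (1.4800 × 40.304) / 217.175 = 59.650/217.175 = 0.2747.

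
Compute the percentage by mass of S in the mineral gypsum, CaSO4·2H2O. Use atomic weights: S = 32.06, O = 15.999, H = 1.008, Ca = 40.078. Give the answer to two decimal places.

18.62 weight percent

Molar mass of CaSO4·2H2O: 1·40.078 + 1·32.06 + 6·15.999 + 4·1.008 = 172.164 g/mol.
Mass of S per formula unit: 1 × 32.06 = 32.060 g.
Weight fraction S = 32.060 / 172.164 = 0.1862.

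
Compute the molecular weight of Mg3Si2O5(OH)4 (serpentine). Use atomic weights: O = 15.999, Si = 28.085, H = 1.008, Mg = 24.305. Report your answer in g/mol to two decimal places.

277.11 g/mol

The formula mass is the sum 3×24.305 + 2×28.085 + 9×15.999 + 4×1.008.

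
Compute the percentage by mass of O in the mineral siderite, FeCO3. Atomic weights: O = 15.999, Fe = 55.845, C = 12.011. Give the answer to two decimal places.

41.43 wt%

Molar mass of FeCO3: 1×55.845 + 1×12.011 + 3×15.999 = 115.853 g/mol.
Mass of O per formula unit: 3 × 15.999 = 47.997 g.
Weight fraction O = 47.997 / 115.853 = 0.4143.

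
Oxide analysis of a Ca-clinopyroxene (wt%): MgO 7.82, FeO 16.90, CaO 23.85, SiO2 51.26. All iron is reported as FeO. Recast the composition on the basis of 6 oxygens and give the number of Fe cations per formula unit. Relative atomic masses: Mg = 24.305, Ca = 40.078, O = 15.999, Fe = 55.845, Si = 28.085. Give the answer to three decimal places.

0.551 Fe apfu

7.82 wt% MgO ÷ 40.304 g/mol = 0.19403 mol, giving 0.19403 Mg and 0.19403 O.
16.90 wt% FeO ÷ 71.844 g/mol = 0.23523 mol, giving 0.23523 Fe and 0.23523 O.
23.85 wt% CaO ÷ 56.077 g/mol = 0.42531 mol, giving 0.42531 Ca and 0.42531 O.
51.26 wt% SiO2 ÷ 60.083 g/mol = 0.85315 mol, giving 0.85315 Si and 1.70630 O.
Oxygen sums to 2.56087; scaling by 6/2.56087 = 2.34295 puts the formula on 6 O.
Fe: 0.23523 × 2.34295 = 0.551 atoms per formula unit.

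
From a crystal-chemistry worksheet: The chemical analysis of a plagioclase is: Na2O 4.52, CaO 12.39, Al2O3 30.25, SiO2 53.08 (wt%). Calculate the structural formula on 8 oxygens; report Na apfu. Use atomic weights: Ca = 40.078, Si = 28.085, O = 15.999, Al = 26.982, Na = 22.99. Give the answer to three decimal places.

Na2O (M=61.979): mol = 0.07293; Na = 0.14586, O = 0.07293.
CaO (M=56.077): mol = 0.22095; Ca = 0.22095, O = 0.22095.
Al2O3 (M=101.961): mol = 0.29668; Al = 0.59336, O = 0.89004.
SiO2 (M=60.083): mol = 0.88344; Si = 0.88344, O = 1.76688.
ΣO = 2.95080; factor = 8/ΣO = 2.71113.
Na apfu = 0.14586 × 2.71113 = 0.395.

0.395 Na apfu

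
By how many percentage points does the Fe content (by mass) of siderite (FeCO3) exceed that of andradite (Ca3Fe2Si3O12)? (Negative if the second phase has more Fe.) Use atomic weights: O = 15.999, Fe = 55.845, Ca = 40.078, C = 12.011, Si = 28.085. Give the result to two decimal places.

26.22 percentage points

Fe in FeCO3: molar mass 115.853 g/mol; 1×55.845 = 55.845 g → 48.20 wt%.
Fe in Ca3Fe2Si3O12: molar mass 508.167 g/mol; 2×55.845 = 111.690 g → 21.98 wt%.
Difference = 48.20 − 21.98 = 26.22 percentage points.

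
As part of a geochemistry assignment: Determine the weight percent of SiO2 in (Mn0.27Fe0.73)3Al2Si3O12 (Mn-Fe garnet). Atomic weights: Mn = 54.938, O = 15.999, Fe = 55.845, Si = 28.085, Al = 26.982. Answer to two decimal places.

36.27 wt%

M((Mn0.27Fe0.73)3Al2Si3O12) = 497.007 g/mol; M(SiO2) = 60.083 g/mol.
Moles SiO2 per formula unit = 3 Si ÷ 1 = 3.0000.
SiO2 fraction = (3.0000 × 60.083) / 497.007 = 180.249/497.007 = 0.3627.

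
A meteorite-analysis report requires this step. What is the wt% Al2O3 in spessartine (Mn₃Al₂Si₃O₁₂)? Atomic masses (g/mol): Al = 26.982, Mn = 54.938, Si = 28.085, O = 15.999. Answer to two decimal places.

20.60 wt%

M(Mn₃Al₂Si₃O₁₂) = 495.021 g/mol; M(Al2O3) = 101.961 g/mol.
Moles Al2O3 per formula unit = 2 Al ÷ 2 = 1.0000.
Al2O3 fraction = (1.0000 × 101.961) / 495.021 = 101.961/495.021 = 0.2060.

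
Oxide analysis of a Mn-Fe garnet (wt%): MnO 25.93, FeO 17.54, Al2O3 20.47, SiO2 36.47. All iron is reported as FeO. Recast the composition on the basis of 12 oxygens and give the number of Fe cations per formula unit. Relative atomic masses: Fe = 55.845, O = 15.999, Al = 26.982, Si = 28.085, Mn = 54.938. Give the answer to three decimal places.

25.93 wt% MnO ÷ 70.937 g/mol = 0.36554 mol, giving 0.36554 Mn and 0.36554 O.
17.54 wt% FeO ÷ 71.844 g/mol = 0.24414 mol, giving 0.24414 Fe and 0.24414 O.
20.47 wt% Al2O3 ÷ 101.961 g/mol = 0.20076 mol, giving 0.40152 Al and 0.60228 O.
36.47 wt% SiO2 ÷ 60.083 g/mol = 0.60699 mol, giving 0.60699 Si and 1.21398 O.
Oxygen sums to 2.42594; scaling by 12/2.42594 = 4.94654 puts the formula on 12 O.
Fe: 0.24414 × 4.94654 = 1.208 atoms per formula unit.

1.208 Fe apfu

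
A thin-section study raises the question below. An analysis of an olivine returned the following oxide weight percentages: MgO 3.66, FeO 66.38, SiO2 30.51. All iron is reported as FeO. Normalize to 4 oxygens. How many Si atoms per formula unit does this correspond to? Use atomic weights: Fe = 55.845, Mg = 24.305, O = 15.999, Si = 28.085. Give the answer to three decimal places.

1.000 Si apfu

3.66 wt% MgO ÷ 40.304 g/mol = 0.09081 mol, giving 0.09081 Mg and 0.09081 O.
66.38 wt% FeO ÷ 71.844 g/mol = 0.92395 mol, giving 0.92395 Fe and 0.92395 O.
30.51 wt% SiO2 ÷ 60.083 g/mol = 0.50780 mol, giving 0.50780 Si and 1.01560 O.
Oxygen sums to 2.03036; scaling by 4/2.03036 = 1.97009 puts the formula on 4 O.
Si: 0.50780 × 1.97009 = 1.000 atoms per formula unit.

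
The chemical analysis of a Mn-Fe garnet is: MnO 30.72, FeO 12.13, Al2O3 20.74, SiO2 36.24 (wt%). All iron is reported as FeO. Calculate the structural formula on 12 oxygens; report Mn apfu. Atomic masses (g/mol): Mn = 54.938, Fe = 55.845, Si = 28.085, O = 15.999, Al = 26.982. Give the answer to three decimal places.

MnO: 30.72/70.937 = 0.43306 mol → 0.43306 mol Mn, 0.43306 mol O.
FeO: 12.13/71.844 = 0.16884 mol → 0.16884 mol Fe, 0.16884 mol O.
Al2O3: 20.74/101.961 = 0.20341 mol → 0.40682 mol Al, 0.61023 mol O.
SiO2: 36.24/60.083 = 0.60317 mol → 0.60317 mol Si, 1.20634 mol O.
Total oxygen = 2.41847 mol. Normalization factor = 12/2.41847 = 4.96181.
Mn per 12 O = 0.43306 × 4.96181 = 2.149.

2.149 Mn apfu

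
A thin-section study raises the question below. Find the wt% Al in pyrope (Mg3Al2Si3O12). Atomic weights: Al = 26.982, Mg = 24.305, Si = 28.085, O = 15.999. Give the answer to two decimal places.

13.39 mass %

Molar mass of Mg3Al2Si3O12: 3·24.305 + 2·26.982 + 3·28.085 + 12·15.999 = 403.122 g/mol.
Mass of Al per formula unit: 2 × 26.982 = 53.964 g.
Weight fraction Al = 53.964 / 403.122 = 0.1339.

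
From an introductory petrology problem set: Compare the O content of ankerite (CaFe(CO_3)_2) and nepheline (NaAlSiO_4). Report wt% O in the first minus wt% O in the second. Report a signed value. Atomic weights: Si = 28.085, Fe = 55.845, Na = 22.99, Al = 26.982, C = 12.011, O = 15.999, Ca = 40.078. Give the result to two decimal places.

O in CaFe(CO_3)_2: molar mass 215.939 g/mol; 6×15.999 = 95.994 g → 44.45 wt%.
O in NaAlSiO_4: molar mass 142.053 g/mol; 4×15.999 = 63.996 g → 45.05 wt%.
Difference = 44.45 − 45.05 = -0.60 percentage points.

-0.60 percentage points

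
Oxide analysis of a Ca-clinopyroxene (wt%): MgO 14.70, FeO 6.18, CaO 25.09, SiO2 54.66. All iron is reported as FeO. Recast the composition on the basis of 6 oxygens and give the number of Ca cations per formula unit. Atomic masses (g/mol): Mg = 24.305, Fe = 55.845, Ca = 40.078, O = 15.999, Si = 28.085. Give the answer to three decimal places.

0.988 Ca apfu

14.70 wt% MgO ÷ 40.304 g/mol = 0.36473 mol, giving 0.36473 Mg and 0.36473 O.
6.18 wt% FeO ÷ 71.844 g/mol = 0.08602 mol, giving 0.08602 Fe and 0.08602 O.
25.09 wt% CaO ÷ 56.077 g/mol = 0.44742 mol, giving 0.44742 Ca and 0.44742 O.
54.66 wt% SiO2 ÷ 60.083 g/mol = 0.90974 mol, giving 0.90974 Si and 1.81948 O.
Oxygen sums to 2.71765; scaling by 6/2.71765 = 2.20779 puts the formula on 6 O.
Ca: 0.44742 × 2.20779 = 0.988 atoms per formula unit.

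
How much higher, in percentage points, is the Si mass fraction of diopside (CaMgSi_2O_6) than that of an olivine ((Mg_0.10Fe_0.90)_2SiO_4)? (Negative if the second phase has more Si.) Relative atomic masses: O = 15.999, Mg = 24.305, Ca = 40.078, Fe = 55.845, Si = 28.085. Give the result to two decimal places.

Si in CaMgSi_2O_6: molar mass 216.547 g/mol; 2×28.085 = 56.170 g → 25.94 wt%.
Si in (Mg_0.10Fe_0.90)_2SiO_4: molar mass 197.463 g/mol; 1×28.085 = 28.085 g → 14.22 wt%.
Difference = 25.94 − 14.22 = 11.72 percentage points.

11.72 percentage points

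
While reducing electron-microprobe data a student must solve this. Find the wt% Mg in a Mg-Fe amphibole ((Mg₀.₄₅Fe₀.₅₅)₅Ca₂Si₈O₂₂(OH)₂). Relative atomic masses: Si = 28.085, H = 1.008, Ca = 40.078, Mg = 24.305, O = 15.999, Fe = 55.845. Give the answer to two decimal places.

6.08 mass %

Formula mass = 2.25×24.305 + 2.75×55.845 + 2×40.078 + 8×28.085 + 24×15.999 + 2×1.008 = 899.088 g/mol, of which 54.686 g is Mg.
So Mg makes up 54.686/899.088 = 0.0608 of the mass, i.e. 6.08%.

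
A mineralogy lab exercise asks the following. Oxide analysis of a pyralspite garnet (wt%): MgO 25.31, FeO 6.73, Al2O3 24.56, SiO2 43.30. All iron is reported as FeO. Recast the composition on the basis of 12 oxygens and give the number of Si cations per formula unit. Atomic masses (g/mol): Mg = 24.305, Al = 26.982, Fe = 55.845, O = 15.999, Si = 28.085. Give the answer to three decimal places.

MgO: 25.31/40.304 = 0.62798 mol → 0.62798 mol Mg, 0.62798 mol O.
FeO: 6.73/71.844 = 0.09368 mol → 0.09368 mol Fe, 0.09368 mol O.
Al2O3: 24.56/101.961 = 0.24088 mol → 0.48176 mol Al, 0.72264 mol O.
SiO2: 43.30/60.083 = 0.72067 mol → 0.72067 mol Si, 1.44134 mol O.
Total oxygen = 2.88564 mol. Normalization factor = 12/2.88564 = 4.15852.
Si per 12 O = 0.72067 × 4.15852 = 2.997.

2.997 Si apfu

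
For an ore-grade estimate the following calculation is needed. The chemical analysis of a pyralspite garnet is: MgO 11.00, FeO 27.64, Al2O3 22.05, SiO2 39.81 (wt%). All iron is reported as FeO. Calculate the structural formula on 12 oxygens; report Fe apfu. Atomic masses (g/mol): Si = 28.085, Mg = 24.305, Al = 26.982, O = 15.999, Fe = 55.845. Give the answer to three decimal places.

1.754 Fe apfu

11.00 wt% MgO ÷ 40.304 g/mol = 0.27293 mol, giving 0.27293 Mg and 0.27293 O.
27.64 wt% FeO ÷ 71.844 g/mol = 0.38472 mol, giving 0.38472 Fe and 0.38472 O.
22.05 wt% Al2O3 ÷ 101.961 g/mol = 0.21626 mol, giving 0.43252 Al and 0.64878 O.
39.81 wt% SiO2 ÷ 60.083 g/mol = 0.66258 mol, giving 0.66258 Si and 1.32516 O.
Oxygen sums to 2.63159; scaling by 12/2.63159 = 4.55998 puts the formula on 12 O.
Fe: 0.38472 × 4.55998 = 1.754 atoms per formula unit.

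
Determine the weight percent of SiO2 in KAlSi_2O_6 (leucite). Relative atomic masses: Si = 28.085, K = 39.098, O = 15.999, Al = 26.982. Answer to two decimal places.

Molar mass of KAlSi_2O_6 = 1×39.098 + 1×26.982 + 2×28.085 + 6×15.999 = 218.244 g/mol.
Each formula unit contains 2 Si, equivalent to 2/1 = 2.0000 mol SiO2.
M(SiO2) = 1×28.085 + 2×15.999 = 60.083 g/mol.
Mass of SiO2 per formula unit = 2.0000 × 60.083 = 120.166 g.
SiO2 wt% = 120.166 / 218.244 × 100 = 55.06%.

55.06 wt%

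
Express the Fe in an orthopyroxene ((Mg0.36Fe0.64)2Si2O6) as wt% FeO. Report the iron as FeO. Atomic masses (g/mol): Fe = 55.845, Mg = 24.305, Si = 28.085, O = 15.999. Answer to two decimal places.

Formula mass = 241.145 g/mol.
1.28 Fe → 1.2800 mol FeO per formula unit; M(FeO) = 71.844, so FeO mass = 91.960 g.
91.960/241.145 × 100 = 38.13 wt%.

38.13 wt%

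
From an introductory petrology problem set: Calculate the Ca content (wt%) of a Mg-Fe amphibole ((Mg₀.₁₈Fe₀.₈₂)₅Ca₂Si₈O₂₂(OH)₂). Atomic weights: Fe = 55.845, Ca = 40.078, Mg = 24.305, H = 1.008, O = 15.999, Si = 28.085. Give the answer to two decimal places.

8.51 wt%

Molar mass of (Mg₀.₁₈Fe₀.₈₂)₅Ca₂Si₈O₂₂(OH)₂: 0.90×24.305 + 4.10×55.845 + 2×40.078 + 8×28.085 + 24×15.999 + 2×1.008 = 941.667 g/mol.
Mass of Ca per formula unit: 2 × 40.078 = 80.156 g.
Weight fraction Ca = 80.156 / 941.667 = 0.0851.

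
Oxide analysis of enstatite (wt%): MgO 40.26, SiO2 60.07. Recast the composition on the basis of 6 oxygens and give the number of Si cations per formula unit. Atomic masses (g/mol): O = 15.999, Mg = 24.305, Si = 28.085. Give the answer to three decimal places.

2.001 Si apfu

MgO: 40.26/40.304 = 0.99891 mol → 0.99891 mol Mg, 0.99891 mol O.
SiO2: 60.07/60.083 = 0.99978 mol → 0.99978 mol Si, 1.99956 mol O.
Total oxygen = 2.99847 mol. Normalization factor = 6/2.99847 = 2.00102.
Si per 6 O = 0.99978 × 2.00102 = 2.001.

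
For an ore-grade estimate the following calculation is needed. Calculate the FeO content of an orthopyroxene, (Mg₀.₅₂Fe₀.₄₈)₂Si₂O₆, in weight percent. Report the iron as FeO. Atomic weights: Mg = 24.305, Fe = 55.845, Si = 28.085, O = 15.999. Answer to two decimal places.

29.85 wt%

Molar mass of (Mg₀.₅₂Fe₀.₄₈)₂Si₂O₆ = 1.04×24.305 + 0.96×55.845 + 2×28.085 + 6×15.999 = 231.052 g/mol.
Each formula unit contains 0.96 Fe, equivalent to 0.96/1 = 0.9600 mol FeO.
M(FeO) = 1×55.845 + 1×15.999 = 71.844 g/mol.
Mass of FeO per formula unit = 0.9600 × 71.844 = 68.970 g.
FeO wt% = 68.970 / 231.052 × 100 = 29.85%.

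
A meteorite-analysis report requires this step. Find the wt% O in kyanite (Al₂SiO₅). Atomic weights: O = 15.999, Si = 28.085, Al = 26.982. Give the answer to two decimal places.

Formula mass = 2*26.982 + 1*28.085 + 5*15.999 = 162.044 g/mol, of which 79.995 g is O.
So O makes up 79.995/162.044 = 0.4937 of the mass, i.e. 49.37%.

49.37 mass %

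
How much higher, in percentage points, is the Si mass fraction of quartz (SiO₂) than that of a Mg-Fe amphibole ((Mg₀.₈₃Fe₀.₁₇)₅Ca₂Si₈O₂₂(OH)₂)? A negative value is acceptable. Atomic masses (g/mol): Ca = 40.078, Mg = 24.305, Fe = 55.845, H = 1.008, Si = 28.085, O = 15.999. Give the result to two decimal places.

First mineral: 28.085 g Si in 60.083 g formula = 46.74 wt% Si.
Second mineral: 224.680 g Si in 839.162 g formula = 26.77 wt% Si.
46.74% − 26.77% gives a difference of 19.97 percentage points.

19.97 percentage points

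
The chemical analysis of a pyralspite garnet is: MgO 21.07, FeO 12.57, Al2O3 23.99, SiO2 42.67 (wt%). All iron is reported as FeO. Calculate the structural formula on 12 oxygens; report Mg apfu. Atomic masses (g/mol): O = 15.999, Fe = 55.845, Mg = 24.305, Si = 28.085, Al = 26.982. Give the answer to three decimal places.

MgO (M=40.304): mol = 0.52278; Mg = 0.52278, O = 0.52278.
FeO (M=71.844): mol = 0.17496; Fe = 0.17496, O = 0.17496.
Al2O3 (M=101.961): mol = 0.23529; Al = 0.47058, O = 0.70587.
SiO2 (M=60.083): mol = 0.71018; Si = 0.71018, O = 1.42036.
ΣO = 2.82397; factor = 12/ΣO = 4.24934.
Mg apfu = 0.52278 × 4.24934 = 2.221.

2.221 Mg apfu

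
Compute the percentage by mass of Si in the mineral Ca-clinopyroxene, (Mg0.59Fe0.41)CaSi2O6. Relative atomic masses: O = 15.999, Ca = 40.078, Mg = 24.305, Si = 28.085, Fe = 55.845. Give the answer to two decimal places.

Formula mass = 0.59·24.305 + 0.41·55.845 + 1·40.078 + 2·28.085 + 6·15.999 = 229.478 g/mol, of which 56.170 g is Si.
So Si makes up 56.170/229.478 = 0.2448 of the mass, i.e. 24.48%.

24.48 mass %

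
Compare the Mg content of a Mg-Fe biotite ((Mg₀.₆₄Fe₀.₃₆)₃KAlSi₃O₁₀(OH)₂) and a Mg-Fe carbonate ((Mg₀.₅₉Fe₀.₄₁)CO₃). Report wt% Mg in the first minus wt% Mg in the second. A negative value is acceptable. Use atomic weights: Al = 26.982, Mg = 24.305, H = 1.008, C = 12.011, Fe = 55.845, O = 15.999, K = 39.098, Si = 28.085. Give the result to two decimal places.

First mineral: 46.666 g Mg in 451.317 g formula = 10.34 wt% Mg.
Second mineral: 14.340 g Mg in 97.244 g formula = 14.75 wt% Mg.
10.34% − 14.75% gives a difference of -4.41 percentage points.

-4.41 percentage points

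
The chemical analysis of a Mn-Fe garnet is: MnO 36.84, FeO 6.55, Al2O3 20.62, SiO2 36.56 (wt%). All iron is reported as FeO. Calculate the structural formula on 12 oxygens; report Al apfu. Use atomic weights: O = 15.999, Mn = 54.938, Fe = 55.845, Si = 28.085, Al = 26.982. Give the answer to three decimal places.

MnO: 36.84/70.937 = 0.51933 mol → 0.51933 mol Mn, 0.51933 mol O.
FeO: 6.55/71.844 = 0.09117 mol → 0.09117 mol Fe, 0.09117 mol O.
Al2O3: 20.62/101.961 = 0.20223 mol → 0.40446 mol Al, 0.60669 mol O.
SiO2: 36.56/60.083 = 0.60849 mol → 0.60849 mol Si, 1.21698 mol O.
Total oxygen = 2.43417 mol. Normalization factor = 12/2.43417 = 4.92981.
Al per 12 O = 0.40446 × 4.92981 = 1.994.

1.994 Al apfu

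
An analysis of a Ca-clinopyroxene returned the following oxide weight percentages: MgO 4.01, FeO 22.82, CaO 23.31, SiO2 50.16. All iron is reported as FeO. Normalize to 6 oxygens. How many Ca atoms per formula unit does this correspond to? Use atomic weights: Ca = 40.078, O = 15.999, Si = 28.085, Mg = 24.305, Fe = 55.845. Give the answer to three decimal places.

MgO (M=40.304): mol = 0.09949; Mg = 0.09949, O = 0.09949.
FeO (M=71.844): mol = 0.31763; Fe = 0.31763, O = 0.31763.
CaO (M=56.077): mol = 0.41568; Ca = 0.41568, O = 0.41568.
SiO2 (M=60.083): mol = 0.83485; Si = 0.83485, O = 1.66970.
ΣO = 2.50250; factor = 6/ΣO = 2.39760.
Ca apfu = 0.41568 × 2.39760 = 0.997.

0.997 Ca apfu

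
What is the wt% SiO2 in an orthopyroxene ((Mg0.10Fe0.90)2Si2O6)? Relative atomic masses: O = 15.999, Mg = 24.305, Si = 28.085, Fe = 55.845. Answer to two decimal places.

Formula mass = 257.546 g/mol.
2 Si → 2.0000 mol SiO2 per formula unit; M(SiO2) = 60.083, so SiO2 mass = 120.166 g.
120.166/257.546 × 100 = 46.66 wt%.

46.66 wt%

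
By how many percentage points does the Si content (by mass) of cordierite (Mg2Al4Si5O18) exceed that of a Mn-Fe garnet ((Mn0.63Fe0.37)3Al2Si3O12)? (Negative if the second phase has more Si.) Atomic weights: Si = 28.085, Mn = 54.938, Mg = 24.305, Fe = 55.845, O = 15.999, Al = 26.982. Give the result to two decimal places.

7.02 percentage points

M(Mg2Al4Si5O18) = 584.945 g/mol, so wt% Si = 140.425/584.945 × 100 = 24.01%.
M((Mn0.63Fe0.37)3Al2Si3O12) = 496.028 g/mol, so wt% Si = 84.255/496.028 × 100 = 16.99%.
24.01 − 16.99 = 7.02 pp.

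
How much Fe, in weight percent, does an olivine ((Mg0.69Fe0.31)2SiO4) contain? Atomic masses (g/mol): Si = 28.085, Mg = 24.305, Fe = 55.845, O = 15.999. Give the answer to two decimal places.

21.61 weight percent

Formula mass = 1.38*24.305 + 0.62*55.845 + 1*28.085 + 4*15.999 = 160.246 g/mol, of which 34.624 g is Fe.
So Fe makes up 34.624/160.246 = 0.2161 of the mass, i.e. 21.61%.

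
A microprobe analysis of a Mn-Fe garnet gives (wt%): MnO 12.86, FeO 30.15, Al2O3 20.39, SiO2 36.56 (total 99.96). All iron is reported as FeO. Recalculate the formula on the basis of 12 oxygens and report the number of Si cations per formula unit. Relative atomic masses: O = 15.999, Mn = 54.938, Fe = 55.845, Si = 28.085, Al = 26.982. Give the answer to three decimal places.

3.020 Si apfu

MnO (M=70.937): mol = 0.18129; Mn = 0.18129, O = 0.18129.
FeO (M=71.844): mol = 0.41966; Fe = 0.41966, O = 0.41966.
Al2O3 (M=101.961): mol = 0.19998; Al = 0.39996, O = 0.59994.
SiO2 (M=60.083): mol = 0.60849; Si = 0.60849, O = 1.21698.
ΣO = 2.41787; factor = 12/ΣO = 4.96305.
Si apfu = 0.60849 × 4.96305 = 3.020.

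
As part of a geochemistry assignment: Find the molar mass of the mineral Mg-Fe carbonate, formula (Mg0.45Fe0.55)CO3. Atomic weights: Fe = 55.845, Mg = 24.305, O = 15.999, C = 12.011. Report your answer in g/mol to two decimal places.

101.66 g/mol

M = 0.45·24.305 + 0.55·55.845 + 1·12.011 + 3·15.999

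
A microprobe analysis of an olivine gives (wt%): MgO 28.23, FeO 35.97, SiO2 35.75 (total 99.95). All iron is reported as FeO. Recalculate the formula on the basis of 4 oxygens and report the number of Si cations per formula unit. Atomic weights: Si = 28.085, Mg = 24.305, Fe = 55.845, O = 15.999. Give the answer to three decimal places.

0.995 Si apfu

28.23 wt% MgO ÷ 40.304 g/mol = 0.70043 mol, giving 0.70043 Mg and 0.70043 O.
35.97 wt% FeO ÷ 71.844 g/mol = 0.50067 mol, giving 0.50067 Fe and 0.50067 O.
35.75 wt% SiO2 ÷ 60.083 g/mol = 0.59501 mol, giving 0.59501 Si and 1.19002 O.
Oxygen sums to 2.39112; scaling by 4/2.39112 = 1.67286 puts the formula on 4 O.
Si: 0.59501 × 1.67286 = 0.995 atoms per formula unit.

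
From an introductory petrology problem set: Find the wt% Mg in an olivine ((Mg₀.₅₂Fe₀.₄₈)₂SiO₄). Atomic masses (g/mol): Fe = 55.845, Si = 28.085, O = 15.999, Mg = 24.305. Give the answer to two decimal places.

Molar mass of (Mg₀.₅₂Fe₀.₄₈)₂SiO₄: 1.04×24.305 + 0.96×55.845 + 1×28.085 + 4×15.999 = 170.969 g/mol.
Mass of Mg per formula unit: 1.04 × 24.305 = 25.277 g.
Weight fraction Mg = 25.277 / 170.969 = 0.1478.

14.78 wt%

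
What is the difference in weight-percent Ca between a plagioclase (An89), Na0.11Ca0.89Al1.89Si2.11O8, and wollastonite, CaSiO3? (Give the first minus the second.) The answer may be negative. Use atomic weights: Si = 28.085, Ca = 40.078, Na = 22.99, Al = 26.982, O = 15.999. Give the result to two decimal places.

M(Na0.11Ca0.89Al1.89Si2.11O8) = 276.446 g/mol, so wt% Ca = 35.669/276.446 × 100 = 12.90%.
M(CaSiO3) = 116.160 g/mol, so wt% Ca = 40.078/116.160 × 100 = 34.50%.
12.90 − 34.50 = -21.60 pp.

-21.60 percentage points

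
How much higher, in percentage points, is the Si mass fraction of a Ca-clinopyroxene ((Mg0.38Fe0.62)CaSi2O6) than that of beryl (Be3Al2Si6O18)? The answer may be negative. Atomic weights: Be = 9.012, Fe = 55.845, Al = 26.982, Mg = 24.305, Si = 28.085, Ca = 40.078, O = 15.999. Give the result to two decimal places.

Si in (Mg0.38Fe0.62)CaSi2O6: molar mass 236.102 g/mol; 2×28.085 = 56.170 g → 23.79 wt%.
Si in Be3Al2Si6O18: molar mass 537.492 g/mol; 6×28.085 = 168.510 g → 31.35 wt%.
Difference = 23.79 − 31.35 = -7.56 percentage points.

-7.56 percentage points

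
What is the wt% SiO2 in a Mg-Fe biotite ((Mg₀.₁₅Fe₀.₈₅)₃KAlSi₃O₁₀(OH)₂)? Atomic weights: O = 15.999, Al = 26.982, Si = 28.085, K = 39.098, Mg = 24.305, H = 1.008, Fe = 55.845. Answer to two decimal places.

Formula mass = 497.681 g/mol.
3 Si → 3.0000 mol SiO2 per formula unit; M(SiO2) = 60.083, so SiO2 mass = 180.249 g.
180.249/497.681 × 100 = 36.22 wt%.

36.22 wt%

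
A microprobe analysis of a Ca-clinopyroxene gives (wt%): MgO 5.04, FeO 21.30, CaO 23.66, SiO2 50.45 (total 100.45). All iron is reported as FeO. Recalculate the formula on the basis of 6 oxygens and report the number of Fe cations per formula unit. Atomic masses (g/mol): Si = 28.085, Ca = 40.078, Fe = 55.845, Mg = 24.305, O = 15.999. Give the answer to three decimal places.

MgO (M=40.304): mol = 0.12505; Mg = 0.12505, O = 0.12505.
FeO (M=71.844): mol = 0.29648; Fe = 0.29648, O = 0.29648.
CaO (M=56.077): mol = 0.42192; Ca = 0.42192, O = 0.42192.
SiO2 (M=60.083): mol = 0.83967; Si = 0.83967, O = 1.67934.
ΣO = 2.52279; factor = 6/ΣO = 2.37832.
Fe apfu = 0.29648 × 2.37832 = 0.705.

0.705 Fe apfu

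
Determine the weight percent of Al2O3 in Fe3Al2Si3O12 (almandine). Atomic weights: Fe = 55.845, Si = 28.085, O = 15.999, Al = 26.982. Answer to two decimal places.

Molar mass of Fe3Al2Si3O12 = 3*55.845 + 2*26.982 + 3*28.085 + 12*15.999 = 497.742 g/mol.
Each formula unit contains 2 Al, equivalent to 2/2 = 1.0000 mol Al2O3.
M(Al2O3) = 2×26.982 + 3×15.999 = 101.961 g/mol.
Mass of Al2O3 per formula unit = 1.0000 × 101.961 = 101.961 g.
Al2O3 wt% = 101.961 / 497.742 × 100 = 20.48%.

20.48 wt%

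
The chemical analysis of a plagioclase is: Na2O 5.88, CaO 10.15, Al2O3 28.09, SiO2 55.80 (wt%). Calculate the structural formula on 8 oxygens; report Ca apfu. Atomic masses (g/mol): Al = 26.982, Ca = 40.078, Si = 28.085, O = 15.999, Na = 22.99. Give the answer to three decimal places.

5.88 wt% Na2O ÷ 61.979 g/mol = 0.09487 mol, giving 0.18974 Na and 0.09487 O.
10.15 wt% CaO ÷ 56.077 g/mol = 0.18100 mol, giving 0.18100 Ca and 0.18100 O.
28.09 wt% Al2O3 ÷ 101.961 g/mol = 0.27550 mol, giving 0.55100 Al and 0.82650 O.
55.80 wt% SiO2 ÷ 60.083 g/mol = 0.92872 mol, giving 0.92872 Si and 1.85744 O.
Oxygen sums to 2.95981; scaling by 8/2.95981 = 2.70288 puts the formula on 8 O.
Ca: 0.18100 × 2.70288 = 0.489 atoms per formula unit.

0.489 Ca apfu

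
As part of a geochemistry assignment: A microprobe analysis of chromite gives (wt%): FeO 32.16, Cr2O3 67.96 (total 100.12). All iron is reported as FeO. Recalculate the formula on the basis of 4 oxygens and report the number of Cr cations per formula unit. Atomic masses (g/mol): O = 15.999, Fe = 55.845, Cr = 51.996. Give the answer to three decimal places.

1.999 Cr apfu

FeO: 32.16/71.844 = 0.44764 mol → 0.44764 mol Fe, 0.44764 mol O.
Cr2O3: 67.96/151.989 = 0.44714 mol → 0.89428 mol Cr, 1.34142 mol O.
Total oxygen = 1.78906 mol. Normalization factor = 4/1.78906 = 2.23581.
Cr per 4 O = 0.89428 × 2.23581 = 1.999.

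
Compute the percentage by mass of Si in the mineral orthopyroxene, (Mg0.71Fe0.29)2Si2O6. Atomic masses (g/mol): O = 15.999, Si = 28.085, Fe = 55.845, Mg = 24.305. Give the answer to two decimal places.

Formula mass = 1.42×24.305 + 0.58×55.845 + 2×28.085 + 6×15.999 = 219.067 g/mol, of which 56.170 g is Si.
So Si makes up 56.170/219.067 = 0.2564 of the mass, i.e. 25.64%.

25.64 weight percent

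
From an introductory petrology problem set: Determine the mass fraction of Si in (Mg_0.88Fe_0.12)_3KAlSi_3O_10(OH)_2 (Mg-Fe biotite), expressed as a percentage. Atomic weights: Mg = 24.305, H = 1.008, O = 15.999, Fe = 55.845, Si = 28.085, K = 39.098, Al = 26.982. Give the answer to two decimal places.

19.66 wt%

Formula mass = 2.64×24.305 + 0.36×55.845 + 1×39.098 + 1×26.982 + 3×28.085 + 12×15.999 + 2×1.008 = 428.608 g/mol, of which 84.255 g is Si.
So Si makes up 84.255/428.608 = 0.1966 of the mass, i.e. 19.66%.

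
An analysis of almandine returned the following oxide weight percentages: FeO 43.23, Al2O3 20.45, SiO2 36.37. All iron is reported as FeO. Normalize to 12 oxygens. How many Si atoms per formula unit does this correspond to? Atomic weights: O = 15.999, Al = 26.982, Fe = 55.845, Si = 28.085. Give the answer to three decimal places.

3.009 Si apfu

43.23 wt% FeO ÷ 71.844 g/mol = 0.60172 mol, giving 0.60172 Fe and 0.60172 O.
20.45 wt% Al2O3 ÷ 101.961 g/mol = 0.20057 mol, giving 0.40114 Al and 0.60171 O.
36.37 wt% SiO2 ÷ 60.083 g/mol = 0.60533 mol, giving 0.60533 Si and 1.21066 O.
Oxygen sums to 2.41409; scaling by 12/2.41409 = 4.97082 puts the formula on 12 O.
Si: 0.60533 × 4.97082 = 3.009 atoms per formula unit.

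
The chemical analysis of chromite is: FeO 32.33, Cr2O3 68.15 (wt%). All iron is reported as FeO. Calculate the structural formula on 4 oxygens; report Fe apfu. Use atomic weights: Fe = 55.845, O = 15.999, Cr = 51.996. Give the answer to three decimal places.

1.003 Fe apfu

FeO (M=71.844): mol = 0.45000; Fe = 0.45000, O = 0.45000.
Cr2O3 (M=151.989): mol = 0.44839; Cr = 0.89678, O = 1.34517.
ΣO = 1.79517; factor = 4/ΣO = 2.22820.
Fe apfu = 0.45000 × 2.22820 = 1.003.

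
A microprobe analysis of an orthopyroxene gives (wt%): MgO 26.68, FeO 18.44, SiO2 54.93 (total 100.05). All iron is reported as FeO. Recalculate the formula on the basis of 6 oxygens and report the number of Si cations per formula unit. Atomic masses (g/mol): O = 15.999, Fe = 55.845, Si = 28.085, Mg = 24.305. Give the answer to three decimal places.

1.997 Si apfu

MgO (M=40.304): mol = 0.66197; Mg = 0.66197, O = 0.66197.
FeO (M=71.844): mol = 0.25667; Fe = 0.25667, O = 0.25667.
SiO2 (M=60.083): mol = 0.91424; Si = 0.91424, O = 1.82848.
ΣO = 2.74712; factor = 6/ΣO = 2.18411.
Si apfu = 0.91424 × 2.18411 = 1.997.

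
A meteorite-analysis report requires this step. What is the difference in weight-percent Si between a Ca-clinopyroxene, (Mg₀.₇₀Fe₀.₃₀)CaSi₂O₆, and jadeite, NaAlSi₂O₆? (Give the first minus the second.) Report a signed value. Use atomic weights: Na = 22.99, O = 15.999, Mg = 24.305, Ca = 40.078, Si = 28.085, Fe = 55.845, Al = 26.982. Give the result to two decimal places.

Si in (Mg₀.₇₀Fe₀.₃₀)CaSi₂O₆: molar mass 226.009 g/mol; 2×28.085 = 56.170 g → 24.85 wt%.
Si in NaAlSi₂O₆: molar mass 202.136 g/mol; 2×28.085 = 56.170 g → 27.79 wt%.
Difference = 24.85 − 27.79 = -2.94 percentage points.

-2.94 percentage points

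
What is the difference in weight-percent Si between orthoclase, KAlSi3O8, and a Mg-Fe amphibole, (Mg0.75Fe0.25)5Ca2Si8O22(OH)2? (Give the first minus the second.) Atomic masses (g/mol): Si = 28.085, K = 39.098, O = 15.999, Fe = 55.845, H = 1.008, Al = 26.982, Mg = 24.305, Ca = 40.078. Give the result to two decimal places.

M(KAlSi3O8) = 278.327 g/mol, so wt% Si = 84.255/278.327 × 100 = 30.27%.
M((Mg0.75Fe0.25)5Ca2Si8O22(OH)2) = 851.778 g/mol, so wt% Si = 224.680/851.778 × 100 = 26.38%.
30.27 − 26.38 = 3.89 pp.

3.89 percentage points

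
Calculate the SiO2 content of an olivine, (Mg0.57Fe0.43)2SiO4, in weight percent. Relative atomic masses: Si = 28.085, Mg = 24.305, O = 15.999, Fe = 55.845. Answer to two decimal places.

35.80 wt%

Formula mass = 167.815 g/mol.
1 Si → 1.0000 mol SiO2 per formula unit; M(SiO2) = 60.083, so SiO2 mass = 60.083 g.
60.083/167.815 × 100 = 35.80 wt%.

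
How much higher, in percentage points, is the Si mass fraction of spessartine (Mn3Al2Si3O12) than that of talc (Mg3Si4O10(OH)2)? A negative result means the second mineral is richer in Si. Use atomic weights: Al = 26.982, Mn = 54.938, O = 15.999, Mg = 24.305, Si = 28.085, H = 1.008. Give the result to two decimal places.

-12.60 percentage points

M(Mn3Al2Si3O12) = 495.021 g/mol, so wt% Si = 84.255/495.021 × 100 = 17.02%.
M(Mg3Si4O10(OH)2) = 379.259 g/mol, so wt% Si = 112.340/379.259 × 100 = 29.62%.
17.02 − 29.62 = -12.60 pp.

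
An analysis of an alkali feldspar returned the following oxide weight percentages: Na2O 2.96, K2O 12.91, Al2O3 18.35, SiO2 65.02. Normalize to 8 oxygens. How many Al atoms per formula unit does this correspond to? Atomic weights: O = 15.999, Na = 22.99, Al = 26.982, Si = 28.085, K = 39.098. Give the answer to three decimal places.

Na2O: 2.96/61.979 = 0.04776 mol → 0.09552 mol Na, 0.04776 mol O.
K2O: 12.91/94.195 = 0.13706 mol → 0.27412 mol K, 0.13706 mol O.
Al2O3: 18.35/101.961 = 0.17997 mol → 0.35994 mol Al, 0.53991 mol O.
SiO2: 65.02/60.083 = 1.08217 mol → 1.08217 mol Si, 2.16434 mol O.
Total oxygen = 2.88907 mol. Normalization factor = 8/2.88907 = 2.76906.
Al per 8 O = 0.35994 × 2.76906 = 0.997.

0.997 Al apfu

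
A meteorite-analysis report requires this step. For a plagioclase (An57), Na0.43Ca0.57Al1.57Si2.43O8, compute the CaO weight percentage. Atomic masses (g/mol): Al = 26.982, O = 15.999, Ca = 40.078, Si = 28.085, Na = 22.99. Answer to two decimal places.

11.78 wt%

M(Na0.43Ca0.57Al1.57Si2.43O8) = 271.330 g/mol; M(CaO) = 56.077 g/mol.
Moles CaO per formula unit = 0.57 Ca ÷ 1 = 0.5700.
CaO fraction = (0.5700 × 56.077) / 271.330 = 31.964/271.330 = 0.1178.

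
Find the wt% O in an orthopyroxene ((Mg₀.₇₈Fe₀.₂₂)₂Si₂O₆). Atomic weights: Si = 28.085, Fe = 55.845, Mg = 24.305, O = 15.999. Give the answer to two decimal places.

M((Mg₀.₇₈Fe₀.₂₂)₂Si₂O₆) = 214.652 g/mol.
O contributes 6 × 15.999 = 95.994 g per mole.
95.994/214.652 = 0.4472 → 44.72%.

44.72 mass %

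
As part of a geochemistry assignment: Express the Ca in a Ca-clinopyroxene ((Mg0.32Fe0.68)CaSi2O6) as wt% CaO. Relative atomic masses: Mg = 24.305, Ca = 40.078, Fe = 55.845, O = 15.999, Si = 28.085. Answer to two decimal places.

23.56 wt%

Molar mass of (Mg0.32Fe0.68)CaSi2O6 = 0.32·24.305 + 0.68·55.845 + 1·40.078 + 2·28.085 + 6·15.999 = 237.994 g/mol.
Each formula unit contains 1 Ca, equivalent to 1/1 = 1.0000 mol CaO.
M(CaO) = 1×40.078 + 1×15.999 = 56.077 g/mol.
Mass of CaO per formula unit = 1.0000 × 56.077 = 56.077 g.
CaO wt% = 56.077 / 237.994 × 100 = 23.56%.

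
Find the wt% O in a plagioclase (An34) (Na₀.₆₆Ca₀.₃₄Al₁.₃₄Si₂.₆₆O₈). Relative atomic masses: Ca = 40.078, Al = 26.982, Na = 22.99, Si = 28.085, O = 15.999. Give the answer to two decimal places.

47.82 mass %

Formula mass = 0.66×22.99 + 0.34×40.078 + 1.34×26.982 + 2.66×28.085 + 8×15.999 = 267.654 g/mol, of which 127.992 g is O.
So O makes up 127.992/267.654 = 0.4782 of the mass, i.e. 47.82%.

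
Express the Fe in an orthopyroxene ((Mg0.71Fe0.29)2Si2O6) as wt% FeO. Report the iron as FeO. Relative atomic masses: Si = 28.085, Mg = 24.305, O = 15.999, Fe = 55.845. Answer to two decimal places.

M((Mg0.71Fe0.29)2Si2O6) = 219.067 g/mol; M(FeO) = 71.844 g/mol.
Moles FeO per formula unit = 0.58 Fe ÷ 1 = 0.5800.
FeO fraction = (0.5800 × 71.844) / 219.067 = 41.670/219.067 = 0.1902.

19.02 wt%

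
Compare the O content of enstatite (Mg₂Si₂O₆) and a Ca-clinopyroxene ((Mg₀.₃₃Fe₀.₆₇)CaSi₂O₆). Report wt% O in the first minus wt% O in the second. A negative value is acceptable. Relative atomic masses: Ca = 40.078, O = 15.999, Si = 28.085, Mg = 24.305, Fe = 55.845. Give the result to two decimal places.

7.42 percentage points

O in Mg₂Si₂O₆: molar mass 200.774 g/mol; 6×15.999 = 95.994 g → 47.81 wt%.
O in (Mg₀.₃₃Fe₀.₆₇)CaSi₂O₆: molar mass 237.679 g/mol; 6×15.999 = 95.994 g → 40.39 wt%.
Difference = 47.81 − 40.39 = 7.42 percentage points.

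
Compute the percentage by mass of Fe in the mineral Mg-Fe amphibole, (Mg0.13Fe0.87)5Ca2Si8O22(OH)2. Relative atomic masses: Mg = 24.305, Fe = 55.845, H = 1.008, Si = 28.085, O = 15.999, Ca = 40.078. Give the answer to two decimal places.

25.58 mass %

Formula mass = 0.65×24.305 + 4.35×55.845 + 2×40.078 + 8×28.085 + 24×15.999 + 2×1.008 = 949.552 g/mol, of which 242.926 g is Fe.
So Fe makes up 242.926/949.552 = 0.2558 of the mass, i.e. 25.58%.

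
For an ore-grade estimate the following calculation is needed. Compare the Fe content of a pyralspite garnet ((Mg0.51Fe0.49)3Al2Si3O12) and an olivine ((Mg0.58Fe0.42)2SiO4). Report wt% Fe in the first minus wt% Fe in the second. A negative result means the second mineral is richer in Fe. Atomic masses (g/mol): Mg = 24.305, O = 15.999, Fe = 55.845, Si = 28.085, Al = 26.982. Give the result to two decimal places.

-9.80 percentage points

Fe in (Mg0.51Fe0.49)3Al2Si3O12: molar mass 449.486 g/mol; 1.47×55.845 = 82.092 g → 18.26 wt%.
Fe in (Mg0.58Fe0.42)2SiO4: molar mass 167.185 g/mol; 0.84×55.845 = 46.910 g → 28.06 wt%.
Difference = 18.26 − 28.06 = -9.80 percentage points.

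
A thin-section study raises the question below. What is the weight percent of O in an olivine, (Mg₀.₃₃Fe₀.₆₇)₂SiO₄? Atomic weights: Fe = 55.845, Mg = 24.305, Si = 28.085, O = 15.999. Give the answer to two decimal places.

Formula mass = 0.66·24.305 + 1.34·55.845 + 1·28.085 + 4·15.999 = 182.955 g/mol, of which 63.996 g is O.
So O makes up 63.996/182.955 = 0.3498 of the mass, i.e. 34.98%.

34.98 mass %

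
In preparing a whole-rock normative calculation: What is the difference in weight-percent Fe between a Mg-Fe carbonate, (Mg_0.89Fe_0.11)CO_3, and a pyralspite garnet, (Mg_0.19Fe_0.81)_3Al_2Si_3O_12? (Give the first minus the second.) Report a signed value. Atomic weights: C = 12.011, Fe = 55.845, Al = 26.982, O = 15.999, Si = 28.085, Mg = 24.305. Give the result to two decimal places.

-21.29 percentage points

Fe in (Mg_0.89Fe_0.11)CO_3: molar mass 87.782 g/mol; 0.11×55.845 = 6.143 g → 7.00 wt%.
Fe in (Mg_0.19Fe_0.81)_3Al_2Si_3O_12: molar mass 479.764 g/mol; 2.43×55.845 = 135.703 g → 28.29 wt%.
Difference = 7.00 − 28.29 = -21.29 percentage points.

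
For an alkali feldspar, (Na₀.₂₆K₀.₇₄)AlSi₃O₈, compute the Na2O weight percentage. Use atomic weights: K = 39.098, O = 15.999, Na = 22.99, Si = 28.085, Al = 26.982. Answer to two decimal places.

2.94 wt%

Formula mass = 274.139 g/mol.
0.26 Na → 0.1300 mol Na2O per formula unit; M(Na2O) = 61.979, so Na2O mass = 8.057 g.
8.057/274.139 × 100 = 2.94 wt%.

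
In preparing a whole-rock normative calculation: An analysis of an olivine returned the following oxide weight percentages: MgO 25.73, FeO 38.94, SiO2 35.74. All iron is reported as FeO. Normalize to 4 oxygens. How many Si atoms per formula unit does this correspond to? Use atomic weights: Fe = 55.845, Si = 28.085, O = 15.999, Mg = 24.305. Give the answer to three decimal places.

1.004 Si apfu

MgO: 25.73/40.304 = 0.63840 mol → 0.63840 mol Mg, 0.63840 mol O.
FeO: 38.94/71.844 = 0.54201 mol → 0.54201 mol Fe, 0.54201 mol O.
SiO2: 35.74/60.083 = 0.59484 mol → 0.59484 mol Si, 1.18968 mol O.
Total oxygen = 2.37009 mol. Normalization factor = 4/2.37009 = 1.68770.
Si per 4 O = 0.59484 × 1.68770 = 1.004.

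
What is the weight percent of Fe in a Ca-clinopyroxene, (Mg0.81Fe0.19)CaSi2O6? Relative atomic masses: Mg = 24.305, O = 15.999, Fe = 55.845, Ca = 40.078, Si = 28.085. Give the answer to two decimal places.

4.77 wt%

Formula mass = 0.81·24.305 + 0.19·55.845 + 1·40.078 + 2·28.085 + 6·15.999 = 222.540 g/mol, of which 10.611 g is Fe.
So Fe makes up 10.611/222.540 = 0.0477 of the mass, i.e. 4.77%.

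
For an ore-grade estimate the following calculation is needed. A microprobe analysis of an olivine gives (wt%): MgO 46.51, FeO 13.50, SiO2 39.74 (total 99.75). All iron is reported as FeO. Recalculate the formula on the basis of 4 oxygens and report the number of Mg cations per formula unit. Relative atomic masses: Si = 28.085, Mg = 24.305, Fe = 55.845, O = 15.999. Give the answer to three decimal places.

MgO (M=40.304): mol = 1.15398; Mg = 1.15398, O = 1.15398.
FeO (M=71.844): mol = 0.18791; Fe = 0.18791, O = 0.18791.
SiO2 (M=60.083): mol = 0.66142; Si = 0.66142, O = 1.32284.
ΣO = 2.66473; factor = 4/ΣO = 1.50109.
Mg apfu = 1.15398 × 1.50109 = 1.732.

1.732 Mg apfu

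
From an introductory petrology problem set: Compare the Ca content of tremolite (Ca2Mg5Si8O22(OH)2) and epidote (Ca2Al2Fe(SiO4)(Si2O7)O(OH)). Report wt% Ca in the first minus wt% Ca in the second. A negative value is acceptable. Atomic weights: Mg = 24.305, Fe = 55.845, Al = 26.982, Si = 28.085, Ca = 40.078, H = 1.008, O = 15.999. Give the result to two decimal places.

-6.72 percentage points

First mineral: 80.156 g Ca in 812.353 g formula = 9.87 wt% Ca.
Second mineral: 80.156 g Ca in 483.215 g formula = 16.59 wt% Ca.
9.87% − 16.59% gives a difference of -6.72 percentage points.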